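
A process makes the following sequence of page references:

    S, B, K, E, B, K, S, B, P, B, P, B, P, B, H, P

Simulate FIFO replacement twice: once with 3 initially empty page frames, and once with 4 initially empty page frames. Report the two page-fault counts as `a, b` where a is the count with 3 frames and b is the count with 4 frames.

3 frames: F F F F . . F F F . . . . . F . → 8 faults.
4 frames: F F F F . . . . F . . . . . F . → 6 faults.
6 < 8: adding a frame reduced faults, as is typical.

8, 6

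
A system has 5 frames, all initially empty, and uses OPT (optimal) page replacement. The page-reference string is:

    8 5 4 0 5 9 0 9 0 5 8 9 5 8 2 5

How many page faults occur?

8: miss, frames (8)
5: miss, frames (8 5)
4: miss, frames (8 5 4)
0: miss, frames (8 5 4 0)
5: hit
9: miss, frames (8 5 4 0 9)
0: hit
9: hit
0: hit
5: hit
8: hit
9: hit
5: hit
8: hit
2: miss, evict 9, frames (8 5 4 0 2)
5: hit
Page faults: 6.

6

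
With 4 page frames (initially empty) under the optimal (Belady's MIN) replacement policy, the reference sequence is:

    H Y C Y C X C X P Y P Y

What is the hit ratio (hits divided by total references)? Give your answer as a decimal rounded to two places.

0.58

H → miss, frames (H)
Y → miss, frames (H Y)
C → miss, frames (H Y C)
Y → hit
C → hit
X → miss, frames (H Y C X)
C → hit
X → hit
P → miss, evict X, frames (H Y C P)
Y → hit
P → hit
Y → hit
Hits: 7 of 12 references → 7/12 = 0.5833.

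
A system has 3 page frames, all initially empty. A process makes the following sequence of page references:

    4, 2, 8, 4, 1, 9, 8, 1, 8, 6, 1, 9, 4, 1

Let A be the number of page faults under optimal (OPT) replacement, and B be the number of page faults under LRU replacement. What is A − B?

Under OPT: F F F . F F . . . F . . F . → 7 faults.
Under LRU: F F F . F F F . . F . F F . → 9 faults.
A − B = 7 − 9 = -2.

-2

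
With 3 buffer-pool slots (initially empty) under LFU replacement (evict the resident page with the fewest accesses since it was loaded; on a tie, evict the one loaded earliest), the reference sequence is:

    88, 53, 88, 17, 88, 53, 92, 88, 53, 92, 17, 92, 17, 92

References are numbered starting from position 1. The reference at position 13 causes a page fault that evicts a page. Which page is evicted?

92

pos 1: 88 → fault, frames [88]
pos 2: 53 → fault, frames [88, 53]
pos 3: 88 → hit
pos 4: 17 → fault, frames [88, 53, 17]
pos 5: 88 → hit
pos 6: 53 → hit
pos 7: 92 → fault, evict 17, frames [88, 53, 92]
pos 8: 88 → hit
pos 9: 53 → hit
pos 10: 92 → hit
pos 11: 17 → fault, evict 92, frames [88, 53, 17]
pos 12: 92 → fault, evict 17, frames [88, 53, 92]
pos 13: 17 → fault, evict 92, frames [88, 53, 17]
At position 13, page 92 is evicted.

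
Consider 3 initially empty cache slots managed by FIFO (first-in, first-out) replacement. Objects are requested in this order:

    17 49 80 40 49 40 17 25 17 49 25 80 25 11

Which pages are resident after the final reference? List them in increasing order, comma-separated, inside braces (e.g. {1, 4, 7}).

17 -> miss, frames (17)
49 -> miss, frames (17 49)
80 -> miss, frames (17 49 80)
40 -> miss, evict 17, frames (49 80 40)
49 -> hit
40 -> hit
17 -> miss, evict 49, frames (80 40 17)
25 -> miss, evict 80, frames (40 17 25)
17 -> hit
49 -> miss, evict 40, frames (17 25 49)
25 -> hit
80 -> miss, evict 17, frames (25 49 80)
25 -> hit
11 -> miss, evict 25, frames (49 80 11)

{11, 49, 80}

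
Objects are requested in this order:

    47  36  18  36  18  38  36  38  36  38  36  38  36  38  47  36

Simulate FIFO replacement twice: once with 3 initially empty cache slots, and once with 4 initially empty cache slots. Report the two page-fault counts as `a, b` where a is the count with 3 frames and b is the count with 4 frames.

6, 4

3 frames: F F F . . F . . . . . . . . F F → 6 faults.
4 frames: F F F . . F . . . . . . . . . . → 4 faults.
4 < 6: adding a frame reduced faults, as is typical.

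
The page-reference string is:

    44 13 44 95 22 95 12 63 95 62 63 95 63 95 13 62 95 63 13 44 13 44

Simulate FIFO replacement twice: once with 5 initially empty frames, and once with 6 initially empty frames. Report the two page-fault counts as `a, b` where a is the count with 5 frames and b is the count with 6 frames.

10, 9

5 frames: F F . F F . F F . F . . . . F . F . . F . . → 10 faults.
6 frames: F F . F F . F F . F . . . . . . . . . F F . → 9 faults.
9 < 10: adding a frame reduced faults, as is typical.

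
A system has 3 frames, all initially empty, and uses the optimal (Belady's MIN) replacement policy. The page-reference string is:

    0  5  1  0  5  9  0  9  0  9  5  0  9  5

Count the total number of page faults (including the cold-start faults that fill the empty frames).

4

0 → miss, frames {0}
5 → miss, frames {0,5}
1 → miss, frames {0,5,1}
0 → hit
5 → hit
9 → miss, evict 1, frames {0,5,9}
0 → hit
9 → hit
0 → hit
9 → hit
5 → hit
0 → hit
9 → hit
5 → hit
Page faults: 4.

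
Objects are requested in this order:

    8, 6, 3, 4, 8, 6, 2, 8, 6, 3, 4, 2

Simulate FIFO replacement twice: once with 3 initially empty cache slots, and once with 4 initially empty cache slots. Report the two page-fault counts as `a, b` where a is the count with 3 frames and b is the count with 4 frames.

9, 10

3 frames: F F F F F F F . . F F . → 9 faults.
4 frames: F F F F . . F F F F F F → 10 faults.
10 > 9: adding a frame increased faults — Belady's anomaly.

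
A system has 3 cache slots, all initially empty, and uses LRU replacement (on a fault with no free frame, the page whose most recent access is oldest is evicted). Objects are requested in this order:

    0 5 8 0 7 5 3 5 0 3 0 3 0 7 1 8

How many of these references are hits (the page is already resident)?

0 -> fault, frames {0}
5 -> fault, frames {0,5}
8 -> fault, frames {0,5,8}
0 -> hit
7 -> fault, evict 5, frames {8,0,7}
5 -> fault, evict 8, frames {0,7,5}
3 -> fault, evict 0, frames {7,5,3}
5 -> hit
0 -> fault, evict 7, frames {3,5,0}
3 -> hit
0 -> hit
3 -> hit
0 -> hit
7 -> fault, evict 5, frames {3,0,7}
1 -> fault, evict 3, frames {0,7,1}
8 -> fault, evict 0, frames {7,1,8}
Hits: 6.

6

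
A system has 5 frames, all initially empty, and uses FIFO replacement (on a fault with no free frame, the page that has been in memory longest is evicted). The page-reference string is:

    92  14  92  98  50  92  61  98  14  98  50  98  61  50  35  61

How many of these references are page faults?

92: fault, frames [92]
14: fault, frames [92, 14]
92: hit
98: fault, frames [92, 14, 98]
50: fault, frames [92, 14, 98, 50]
92: hit
61: fault, frames [92, 14, 98, 50, 61]
98: hit
14: hit
98: hit
50: hit
98: hit
61: hit
50: hit
35: fault, evict 92, frames [14, 98, 50, 61, 35]
61: hit
Page faults: 6.

6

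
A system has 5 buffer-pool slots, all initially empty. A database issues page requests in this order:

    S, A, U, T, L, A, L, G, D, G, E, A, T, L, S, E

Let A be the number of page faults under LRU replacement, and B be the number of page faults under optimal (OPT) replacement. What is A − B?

2

Under LRU: F F F F F . . F F . F . F F F . → 11 faults.
Under OPT: F F F F F . . F F . F . . . F . → 9 faults.
A − B = 11 − 9 = 2.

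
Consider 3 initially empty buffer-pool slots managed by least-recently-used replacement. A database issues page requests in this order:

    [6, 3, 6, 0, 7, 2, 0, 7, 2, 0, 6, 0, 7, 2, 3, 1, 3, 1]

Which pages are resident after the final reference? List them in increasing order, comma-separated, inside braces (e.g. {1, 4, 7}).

6 -> fault, frames {6}
3 -> fault, frames {6,3}
6 -> hit
0 -> fault, frames {3,6,0}
7 -> fault, evict 3, frames {6,0,7}
2 -> fault, evict 6, frames {0,7,2}
0 -> hit
7 -> hit
2 -> hit
0 -> hit
6 -> fault, evict 7, frames {2,0,6}
0 -> hit
7 -> fault, evict 2, frames {6,0,7}
2 -> fault, evict 6, frames {0,7,2}
3 -> fault, evict 0, frames {7,2,3}
1 -> fault, evict 7, frames {2,3,1}
3 -> hit
1 -> hit

{1, 2, 3}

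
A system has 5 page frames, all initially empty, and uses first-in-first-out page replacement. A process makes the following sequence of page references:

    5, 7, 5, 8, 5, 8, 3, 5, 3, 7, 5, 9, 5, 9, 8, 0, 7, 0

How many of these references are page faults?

6

5: fault, frames [5]
7: fault, frames [5, 7]
5: hit
8: fault, frames [5, 7, 8]
5: hit
8: hit
3: fault, frames [5, 7, 8, 3]
5: hit
3: hit
7: hit
5: hit
9: fault, frames [5, 7, 8, 3, 9]
5: hit
9: hit
8: hit
0: fault, evict 5, frames [7, 8, 3, 9, 0]
7: hit
0: hit
Page faults: 6.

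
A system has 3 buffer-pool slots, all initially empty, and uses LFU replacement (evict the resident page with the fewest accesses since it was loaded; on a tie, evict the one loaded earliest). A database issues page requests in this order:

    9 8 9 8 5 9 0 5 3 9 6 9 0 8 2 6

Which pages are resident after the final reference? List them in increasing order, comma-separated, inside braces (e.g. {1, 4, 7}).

9 -> fault, frames (9)
8 -> fault, frames (9 8)
9 -> hit
8 -> hit
5 -> fault, frames (9 8 5)
9 -> hit
0 -> fault, evict 5, frames (9 8 0)
5 -> fault, evict 0, frames (9 8 5)
3 -> fault, evict 5, frames (9 8 3)
9 -> hit
6 -> fault, evict 3, frames (9 8 6)
9 -> hit
0 -> fault, evict 6, frames (9 8 0)
8 -> hit
2 -> fault, evict 0, frames (9 8 2)
6 -> fault, evict 2, frames (9 8 6)

{6, 8, 9}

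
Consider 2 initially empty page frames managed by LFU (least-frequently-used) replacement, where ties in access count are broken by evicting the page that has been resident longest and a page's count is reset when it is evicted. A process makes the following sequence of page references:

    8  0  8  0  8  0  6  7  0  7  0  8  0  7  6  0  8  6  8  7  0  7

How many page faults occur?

11

8: fault, frames {8}
0: fault, frames {8,0}
8: hit
0: hit
8: hit
0: hit
6: fault, evict 8, frames {0,6}
7: fault, evict 6, frames {0,7}
0: hit
7: hit
0: hit
8: fault, evict 7, frames {0,8}
0: hit
7: fault, evict 8, frames {0,7}
6: fault, evict 7, frames {0,6}
0: hit
8: fault, evict 6, frames {0,8}
6: fault, evict 8, frames {0,6}
8: fault, evict 6, frames {0,8}
7: fault, evict 8, frames {0,7}
0: hit
7: hit
Page faults: 11.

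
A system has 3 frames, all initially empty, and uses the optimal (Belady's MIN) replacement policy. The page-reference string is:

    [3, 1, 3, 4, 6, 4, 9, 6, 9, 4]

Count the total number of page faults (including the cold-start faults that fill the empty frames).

3 → fault, frames {3}
1 → fault, frames {3,1}
3 → hit
4 → fault, frames {3,1,4}
6 → fault, evict 1, frames {3,4,6}
4 → hit
9 → fault, evict 3, frames {4,6,9}
6 → hit
9 → hit
4 → hit
Page faults: 5.

5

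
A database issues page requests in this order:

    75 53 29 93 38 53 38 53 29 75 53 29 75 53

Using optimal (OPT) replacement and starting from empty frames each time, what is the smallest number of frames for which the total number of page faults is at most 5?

4

f=1: 14 faults
f=2: 9 faults
f=3: 6 faults
f=4: 5 faults
f=5: 5 faults
Smallest f with faults ≤ 5 is 4.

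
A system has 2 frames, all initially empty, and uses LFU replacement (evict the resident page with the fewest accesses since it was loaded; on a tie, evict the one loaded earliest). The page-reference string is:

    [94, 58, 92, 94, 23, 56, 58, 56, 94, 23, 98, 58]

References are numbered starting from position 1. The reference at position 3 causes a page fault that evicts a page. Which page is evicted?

94

pos 1: 94 -> miss, frames {94}
pos 2: 58 -> miss, frames {94,58}
pos 3: 92 -> miss, evict 94, frames {58,92}
At position 3, page 94 is evicted.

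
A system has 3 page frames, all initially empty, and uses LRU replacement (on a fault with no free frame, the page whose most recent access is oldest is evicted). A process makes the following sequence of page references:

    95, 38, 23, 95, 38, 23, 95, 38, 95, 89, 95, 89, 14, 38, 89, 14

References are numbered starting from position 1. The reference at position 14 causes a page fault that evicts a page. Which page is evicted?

95

pos 1: 95: miss, frames (95)
pos 2: 38: miss, frames (95 38)
pos 3: 23: miss, frames (95 38 23)
pos 4: 95: hit
pos 5: 38: hit
pos 6: 23: hit
pos 7: 95: hit
pos 8: 38: hit
pos 9: 95: hit
pos 10: 89: miss, evict 23, frames (38 95 89)
pos 11: 95: hit
pos 12: 89: hit
pos 13: 14: miss, evict 38, frames (95 89 14)
pos 14: 38: miss, evict 95, frames (89 14 38)
At position 14, page 95 is evicted.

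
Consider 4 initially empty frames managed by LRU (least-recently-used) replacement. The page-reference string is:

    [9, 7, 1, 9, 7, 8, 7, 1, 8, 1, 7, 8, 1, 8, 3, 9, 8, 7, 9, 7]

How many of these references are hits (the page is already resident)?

9 -> miss, frames {9}
7 -> miss, frames {9,7}
1 -> miss, frames {9,7,1}
9 -> hit
7 -> hit
8 -> miss, frames {1,9,7,8}
7 -> hit
1 -> hit
8 -> hit
1 -> hit
7 -> hit
8 -> hit
1 -> hit
8 -> hit
3 -> miss, evict 9, frames {7,1,8,3}
9 -> miss, evict 7, frames {1,8,3,9}
8 -> hit
7 -> miss, evict 1, frames {3,9,8,7}
9 -> hit
7 -> hit
Hits: 13.

13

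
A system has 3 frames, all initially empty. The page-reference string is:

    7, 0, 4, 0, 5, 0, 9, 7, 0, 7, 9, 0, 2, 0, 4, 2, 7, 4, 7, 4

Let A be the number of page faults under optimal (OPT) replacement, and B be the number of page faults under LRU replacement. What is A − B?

-2

Under OPT: F F F . F . F . . . . . F . F . . . . . → 7 faults.
Under LRU: F F F . F . F F . . . . F . F . F . . . → 9 faults.
A − B = 7 − 9 = -2.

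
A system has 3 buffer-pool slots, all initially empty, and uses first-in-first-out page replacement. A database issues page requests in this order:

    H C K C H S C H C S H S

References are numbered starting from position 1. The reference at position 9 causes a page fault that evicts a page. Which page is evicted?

K

pos 1: H -> miss, frames {H}
pos 2: C -> miss, frames {H,C}
pos 3: K -> miss, frames {H,C,K}
pos 4: C -> hit
pos 5: H -> hit
pos 6: S -> miss, evict H, frames {C,K,S}
pos 7: C -> hit
pos 8: H -> miss, evict C, frames {K,S,H}
pos 9: C -> miss, evict K, frames {S,H,C}
At position 9, page K is evicted.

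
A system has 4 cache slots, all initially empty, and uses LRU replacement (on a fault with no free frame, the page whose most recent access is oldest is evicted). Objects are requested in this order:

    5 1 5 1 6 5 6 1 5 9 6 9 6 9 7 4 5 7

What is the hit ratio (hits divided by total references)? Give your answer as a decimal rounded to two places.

5 → miss, frames {5}
1 → miss, frames {5,1}
5 → hit
1 → hit
6 → miss, frames {5,1,6}
5 → hit
6 → hit
1 → hit
5 → hit
9 → miss, frames {6,1,5,9}
6 → hit
9 → hit
6 → hit
9 → hit
7 → miss, evict 1, frames {5,6,9,7}
4 → miss, evict 5, frames {6,9,7,4}
5 → miss, evict 6, frames {9,7,4,5}
7 → hit
Hits: 11 of 18 references → 11/18 = 0.6111.

0.61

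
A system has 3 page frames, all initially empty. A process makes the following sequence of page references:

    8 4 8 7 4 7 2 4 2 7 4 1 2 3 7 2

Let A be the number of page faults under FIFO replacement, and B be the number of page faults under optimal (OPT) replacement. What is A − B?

2

Under FIFO: F F . F . . F . . . . F . F F F → 8 faults.
Under OPT: F F . F . . F . . . . F . F . . → 6 faults.
A − B = 8 − 6 = 2.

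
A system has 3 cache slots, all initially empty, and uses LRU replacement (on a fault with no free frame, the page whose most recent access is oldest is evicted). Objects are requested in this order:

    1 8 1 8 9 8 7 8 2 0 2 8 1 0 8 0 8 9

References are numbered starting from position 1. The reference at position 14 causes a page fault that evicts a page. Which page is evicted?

pos 1: 1: miss, frames (1)
pos 2: 8: miss, frames (1 8)
pos 3: 1: hit
pos 4: 8: hit
pos 5: 9: miss, frames (1 8 9)
pos 6: 8: hit
pos 7: 7: miss, evict 1, frames (9 8 7)
pos 8: 8: hit
pos 9: 2: miss, evict 9, frames (7 8 2)
pos 10: 0: miss, evict 7, frames (8 2 0)
pos 11: 2: hit
pos 12: 8: hit
pos 13: 1: miss, evict 0, frames (2 8 1)
pos 14: 0: miss, evict 2, frames (8 1 0)
At position 14, page 2 is evicted.

2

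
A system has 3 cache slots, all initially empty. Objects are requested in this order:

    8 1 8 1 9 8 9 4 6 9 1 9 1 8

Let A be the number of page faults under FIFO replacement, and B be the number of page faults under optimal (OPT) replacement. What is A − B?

2

Under FIFO: F F . . F . . F F . F F . F → 8 faults.
Under OPT: F F . . F . . F F . . . . F → 6 faults.
A − B = 8 − 6 = 2.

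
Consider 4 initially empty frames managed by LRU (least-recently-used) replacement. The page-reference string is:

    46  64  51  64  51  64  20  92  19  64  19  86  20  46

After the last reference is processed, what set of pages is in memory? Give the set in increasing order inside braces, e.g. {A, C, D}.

{19, 20, 46, 86}

46 -> fault, frames {46}
64 -> fault, frames {46,64}
51 -> fault, frames {46,64,51}
64 -> hit
51 -> hit
64 -> hit
20 -> fault, frames {46,51,64,20}
92 -> fault, evict 46, frames {51,64,20,92}
19 -> fault, evict 51, frames {64,20,92,19}
64 -> hit
19 -> hit
86 -> fault, evict 20, frames {92,64,19,86}
20 -> fault, evict 92, frames {64,19,86,20}
46 -> fault, evict 64, frames {19,86,20,46}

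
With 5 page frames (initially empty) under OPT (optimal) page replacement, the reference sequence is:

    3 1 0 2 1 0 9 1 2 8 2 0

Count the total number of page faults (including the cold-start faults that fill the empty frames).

3: miss, frames (3)
1: miss, frames (3 1)
0: miss, frames (3 1 0)
2: miss, frames (3 1 0 2)
1: hit
0: hit
9: miss, frames (3 1 0 2 9)
1: hit
2: hit
8: miss, evict 9, frames (3 1 0 2 8)
2: hit
0: hit
Page faults: 6.

6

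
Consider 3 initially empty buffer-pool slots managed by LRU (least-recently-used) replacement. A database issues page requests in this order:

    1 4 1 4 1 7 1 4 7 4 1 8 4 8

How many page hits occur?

1 → fault, frames [1]
4 → fault, frames [1, 4]
1 → hit
4 → hit
1 → hit
7 → fault, frames [4, 1, 7]
1 → hit
4 → hit
7 → hit
4 → hit
1 → hit
8 → fault, evict 7, frames [4, 1, 8]
4 → hit
8 → hit
Hits: 10.

10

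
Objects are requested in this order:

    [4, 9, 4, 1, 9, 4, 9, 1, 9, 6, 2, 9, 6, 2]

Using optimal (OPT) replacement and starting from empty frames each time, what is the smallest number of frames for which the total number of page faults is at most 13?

f=1: 14 faults
f=2: 8 faults
f=3: 5 faults
f=4: 5 faults
f=5: 5 faults
Smallest f with faults ≤ 13 is 2.

2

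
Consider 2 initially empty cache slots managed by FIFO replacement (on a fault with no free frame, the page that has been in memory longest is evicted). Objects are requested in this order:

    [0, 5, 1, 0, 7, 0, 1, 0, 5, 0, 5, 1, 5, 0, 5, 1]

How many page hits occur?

0 → miss, frames {0}
5 → miss, frames {0,5}
1 → miss, evict 0, frames {5,1}
0 → miss, evict 5, frames {1,0}
7 → miss, evict 1, frames {0,7}
0 → hit
1 → miss, evict 0, frames {7,1}
0 → miss, evict 7, frames {1,0}
5 → miss, evict 1, frames {0,5}
0 → hit
5 → hit
1 → miss, evict 0, frames {5,1}
5 → hit
0 → miss, evict 5, frames {1,0}
5 → miss, evict 1, frames {0,5}
1 → miss, evict 0, frames {5,1}
Hits: 4.

4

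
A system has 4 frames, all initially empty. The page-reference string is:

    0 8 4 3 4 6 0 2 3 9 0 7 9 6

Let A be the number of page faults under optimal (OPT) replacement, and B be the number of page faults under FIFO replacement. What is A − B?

-2

Under OPT: F F F F . F . F . F . F . . → 8 faults.
Under FIFO: F F F F . F F F . F . F . F → 10 faults.
A − B = 8 − 10 = -2.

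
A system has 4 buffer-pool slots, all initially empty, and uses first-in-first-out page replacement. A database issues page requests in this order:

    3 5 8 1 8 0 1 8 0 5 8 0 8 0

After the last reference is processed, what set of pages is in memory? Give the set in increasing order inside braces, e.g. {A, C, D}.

{0, 1, 5, 8}

3 → miss, frames (3)
5 → miss, frames (3 5)
8 → miss, frames (3 5 8)
1 → miss, frames (3 5 8 1)
8 → hit
0 → miss, evict 3, frames (5 8 1 0)
1 → hit
8 → hit
0 → hit
5 → hit
8 → hit
0 → hit
8 → hit
0 → hit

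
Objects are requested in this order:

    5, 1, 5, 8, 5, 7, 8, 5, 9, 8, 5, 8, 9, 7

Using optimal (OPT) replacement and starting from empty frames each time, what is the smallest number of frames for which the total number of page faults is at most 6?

3

f=1: 14 faults
f=2: 9 faults
f=3: 6 faults
f=4: 5 faults
f=5: 5 faults
Smallest f with faults ≤ 6 is 3.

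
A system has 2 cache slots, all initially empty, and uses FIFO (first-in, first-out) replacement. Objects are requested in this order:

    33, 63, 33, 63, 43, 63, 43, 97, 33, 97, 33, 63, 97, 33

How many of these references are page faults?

33 -> miss, frames {33}
63 -> miss, frames {33,63}
33 -> hit
63 -> hit
43 -> miss, evict 33, frames {63,43}
63 -> hit
43 -> hit
97 -> miss, evict 63, frames {43,97}
33 -> miss, evict 43, frames {97,33}
97 -> hit
33 -> hit
63 -> miss, evict 97, frames {33,63}
97 -> miss, evict 33, frames {63,97}
33 -> miss, evict 63, frames {97,33}
Page faults: 8.

8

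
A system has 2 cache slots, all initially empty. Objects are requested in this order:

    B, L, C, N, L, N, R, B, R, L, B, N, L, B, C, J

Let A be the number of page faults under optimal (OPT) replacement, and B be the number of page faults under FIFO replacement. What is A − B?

Under OPT: F F F F . . F F . F . F . F F F → 11 faults.
Under FIFO: F F F F F . F F . F . F . F F F → 12 faults.
A − B = 11 − 12 = -1.

-1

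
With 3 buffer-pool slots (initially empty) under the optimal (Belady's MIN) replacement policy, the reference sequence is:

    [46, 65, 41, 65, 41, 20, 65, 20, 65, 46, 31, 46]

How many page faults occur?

46 -> fault, frames [46]
65 -> fault, frames [46, 65]
41 -> fault, frames [46, 65, 41]
65 -> hit
41 -> hit
20 -> fault, evict 41, frames [46, 65, 20]
65 -> hit
20 -> hit
65 -> hit
46 -> hit
31 -> fault, evict 20, frames [46, 65, 31]
46 -> hit
Page faults: 5.

5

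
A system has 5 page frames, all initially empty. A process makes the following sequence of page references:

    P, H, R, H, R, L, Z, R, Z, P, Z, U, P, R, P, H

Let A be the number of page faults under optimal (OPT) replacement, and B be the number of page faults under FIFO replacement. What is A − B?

Under OPT: F F F . . F F . . . . F . . . . → 6 faults.
Under FIFO: F F F . . F F . . . . F F . . F → 8 faults.
A − B = 6 − 8 = -2.

-2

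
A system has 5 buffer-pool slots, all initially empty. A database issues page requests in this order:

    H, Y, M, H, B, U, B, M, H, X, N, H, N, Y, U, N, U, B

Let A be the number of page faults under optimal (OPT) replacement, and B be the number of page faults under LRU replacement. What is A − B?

Under OPT: F F F . F F . . . F F . . . . . . . → 7 faults.
Under LRU: F F F . F F . . . F F . . F F . . F → 10 faults.
A − B = 7 − 10 = -3.

-3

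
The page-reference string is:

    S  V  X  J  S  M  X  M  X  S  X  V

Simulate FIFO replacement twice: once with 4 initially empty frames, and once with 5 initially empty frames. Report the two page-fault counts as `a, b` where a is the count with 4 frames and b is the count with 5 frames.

4 frames: F F F F . F . . . F . F → 7 faults.
5 frames: F F F F . F . . . . . . → 5 faults.
5 < 7: adding a frame reduced faults, as is typical.

7, 5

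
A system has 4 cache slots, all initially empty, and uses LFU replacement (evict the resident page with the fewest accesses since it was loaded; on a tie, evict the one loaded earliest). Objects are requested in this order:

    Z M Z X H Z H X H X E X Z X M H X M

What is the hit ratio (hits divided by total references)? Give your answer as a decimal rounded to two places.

0.67

Z -> fault, frames {Z}
M -> fault, frames {Z,M}
Z -> hit
X -> fault, frames {Z,M,X}
H -> fault, frames {Z,M,X,H}
Z -> hit
H -> hit
X -> hit
H -> hit
X -> hit
E -> fault, evict M, frames {Z,X,H,E}
X -> hit
Z -> hit
X -> hit
M -> fault, evict E, frames {Z,X,H,M}
H -> hit
X -> hit
M -> hit
Hits: 12 of 18 references → 12/18 = 0.6667.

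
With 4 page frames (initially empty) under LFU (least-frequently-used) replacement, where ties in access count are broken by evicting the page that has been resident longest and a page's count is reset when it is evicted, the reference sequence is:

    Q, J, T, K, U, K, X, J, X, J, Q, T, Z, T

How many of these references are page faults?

Q: fault, frames {Q}
J: fault, frames {Q,J}
T: fault, frames {Q,J,T}
K: fault, frames {Q,J,T,K}
U: fault, evict Q, frames {J,T,K,U}
K: hit
X: fault, evict J, frames {T,K,U,X}
J: fault, evict T, frames {K,U,X,J}
X: hit
J: hit
Q: fault, evict U, frames {K,X,J,Q}
T: fault, evict Q, frames {K,X,J,T}
Z: fault, evict T, frames {K,X,J,Z}
T: fault, evict Z, frames {K,X,J,T}
Page faults: 11.

11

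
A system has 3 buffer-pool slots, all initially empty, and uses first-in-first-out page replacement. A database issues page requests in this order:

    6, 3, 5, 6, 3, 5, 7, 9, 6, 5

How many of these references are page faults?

6 → miss, frames [6]
3 → miss, frames [6, 3]
5 → miss, frames [6, 3, 5]
6 → hit
3 → hit
5 → hit
7 → miss, evict 6, frames [3, 5, 7]
9 → miss, evict 3, frames [5, 7, 9]
6 → miss, evict 5, frames [7, 9, 6]
5 → miss, evict 7, frames [9, 6, 5]
Page faults: 7.

7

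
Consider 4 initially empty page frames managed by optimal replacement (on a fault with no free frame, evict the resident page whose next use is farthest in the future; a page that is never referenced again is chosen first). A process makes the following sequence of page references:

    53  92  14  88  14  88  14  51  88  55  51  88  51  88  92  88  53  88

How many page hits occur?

11

53: fault, frames [53]
92: fault, frames [53, 92]
14: fault, frames [53, 92, 14]
88: fault, frames [53, 92, 14, 88]
14: hit
88: hit
14: hit
51: fault, evict 14, frames [53, 92, 88, 51]
88: hit
55: fault, evict 53, frames [92, 88, 51, 55]
51: hit
88: hit
51: hit
88: hit
92: hit
88: hit
53: fault, evict 55, frames [92, 88, 51, 53]
88: hit
Hits: 11.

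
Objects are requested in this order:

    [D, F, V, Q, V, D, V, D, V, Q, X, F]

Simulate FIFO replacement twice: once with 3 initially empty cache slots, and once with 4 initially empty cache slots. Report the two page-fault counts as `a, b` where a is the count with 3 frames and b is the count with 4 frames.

3 frames: F F F F . F . . . . F F → 7 faults.
4 frames: F F F F . . . . . . F . → 5 faults.
5 < 7: adding a frame reduced faults, as is typical.

7, 5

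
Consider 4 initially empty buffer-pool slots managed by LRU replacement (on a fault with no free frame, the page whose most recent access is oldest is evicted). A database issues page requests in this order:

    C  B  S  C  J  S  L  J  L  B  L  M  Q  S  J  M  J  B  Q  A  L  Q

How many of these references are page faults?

C -> miss, frames {C}
B -> miss, frames {C,B}
S -> miss, frames {C,B,S}
C -> hit
J -> miss, frames {B,S,C,J}
S -> hit
L -> miss, evict B, frames {C,J,S,L}
J -> hit
L -> hit
B -> miss, evict C, frames {S,J,L,B}
L -> hit
M -> miss, evict S, frames {J,B,L,M}
Q -> miss, evict J, frames {B,L,M,Q}
S -> miss, evict B, frames {L,M,Q,S}
J -> miss, evict L, frames {M,Q,S,J}
M -> hit
J -> hit
B -> miss, evict Q, frames {S,M,J,B}
Q -> miss, evict S, frames {M,J,B,Q}
A -> miss, evict M, frames {J,B,Q,A}
L -> miss, evict J, frames {B,Q,A,L}
Q -> hit
Page faults: 14.

14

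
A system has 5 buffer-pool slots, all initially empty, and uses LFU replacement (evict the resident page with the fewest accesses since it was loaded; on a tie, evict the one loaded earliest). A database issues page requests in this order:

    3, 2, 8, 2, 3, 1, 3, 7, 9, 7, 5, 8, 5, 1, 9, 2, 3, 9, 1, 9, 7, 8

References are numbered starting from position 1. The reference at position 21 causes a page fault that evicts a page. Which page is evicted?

1

pos 1: 3 → fault, frames {3}
pos 2: 2 → fault, frames {3,2}
pos 3: 8 → fault, frames {3,2,8}
pos 4: 2 → hit
pos 5: 3 → hit
pos 6: 1 → fault, frames {3,2,8,1}
pos 7: 3 → hit
pos 8: 7 → fault, frames {3,2,8,1,7}
pos 9: 9 → fault, evict 8, frames {3,2,1,7,9}
pos 10: 7 → hit
pos 11: 5 → fault, evict 1, frames {3,2,7,9,5}
pos 12: 8 → fault, evict 9, frames {3,2,7,5,8}
pos 13: 5 → hit
pos 14: 1 → fault, evict 8, frames {3,2,7,5,1}
pos 15: 9 → fault, evict 1, frames {3,2,7,5,9}
pos 16: 2 → hit
pos 17: 3 → hit
pos 18: 9 → hit
pos 19: 1 → fault, evict 7, frames {3,2,5,9,1}
pos 20: 9 → hit
pos 21: 7 → fault, evict 1, frames {3,2,5,9,7}
At position 21, page 1 is evicted.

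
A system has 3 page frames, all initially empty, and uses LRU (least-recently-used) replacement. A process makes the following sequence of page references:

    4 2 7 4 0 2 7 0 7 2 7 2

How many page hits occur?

6

4 → fault, frames {4}
2 → fault, frames {4,2}
7 → fault, frames {4,2,7}
4 → hit
0 → fault, evict 2, frames {7,4,0}
2 → fault, evict 7, frames {4,0,2}
7 → fault, evict 4, frames {0,2,7}
0 → hit
7 → hit
2 → hit
7 → hit
2 → hit
Hits: 6.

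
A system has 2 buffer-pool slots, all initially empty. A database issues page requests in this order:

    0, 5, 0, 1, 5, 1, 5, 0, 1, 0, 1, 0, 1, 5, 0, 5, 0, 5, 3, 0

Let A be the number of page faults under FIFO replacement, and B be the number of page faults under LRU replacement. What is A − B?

-3

Under FIFO: F F . F . . . F . . . . . F . . . . F F → 7 faults.
Under LRU: F F . F F . . F F . . . . F F . . . F F → 10 faults.
A − B = 7 − 10 = -3.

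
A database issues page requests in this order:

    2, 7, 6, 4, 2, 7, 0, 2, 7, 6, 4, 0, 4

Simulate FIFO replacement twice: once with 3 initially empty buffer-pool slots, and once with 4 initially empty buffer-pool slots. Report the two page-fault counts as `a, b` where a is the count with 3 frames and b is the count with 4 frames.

3 frames: F F F F F F F . . F F . . → 9 faults.
4 frames: F F F F . . F F F F F F . → 10 faults.
10 > 9: adding a frame increased faults — Belady's anomaly.

9, 10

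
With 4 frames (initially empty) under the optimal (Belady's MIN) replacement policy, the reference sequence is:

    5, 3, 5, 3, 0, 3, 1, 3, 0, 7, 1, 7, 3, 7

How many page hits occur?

5 → fault, frames (5)
3 → fault, frames (5 3)
5 → hit
3 → hit
0 → fault, frames (5 3 0)
3 → hit
1 → fault, frames (5 3 0 1)
3 → hit
0 → hit
7 → fault, evict 0, frames (5 3 1 7)
1 → hit
7 → hit
3 → hit
7 → hit
Hits: 9.

9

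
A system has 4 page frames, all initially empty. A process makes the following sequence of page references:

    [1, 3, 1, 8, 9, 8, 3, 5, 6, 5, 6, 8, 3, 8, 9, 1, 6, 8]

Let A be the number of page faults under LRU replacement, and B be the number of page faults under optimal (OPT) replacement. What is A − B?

1

Under LRU: F F . F F . . F F . . . . . F F F . → 9 faults.
Under OPT: F F . F F . . F F . . . . . F F . . → 8 faults.
A − B = 9 − 8 = 1.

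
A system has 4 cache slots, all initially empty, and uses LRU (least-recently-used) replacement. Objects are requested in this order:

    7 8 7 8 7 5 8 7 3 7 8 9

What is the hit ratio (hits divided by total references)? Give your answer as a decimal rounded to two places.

7: fault, frames (7)
8: fault, frames (7 8)
7: hit
8: hit
7: hit
5: fault, frames (8 7 5)
8: hit
7: hit
3: fault, frames (5 8 7 3)
7: hit
8: hit
9: fault, evict 5, frames (3 7 8 9)
Hits: 7 of 12 references → 7/12 = 0.5833.

0.58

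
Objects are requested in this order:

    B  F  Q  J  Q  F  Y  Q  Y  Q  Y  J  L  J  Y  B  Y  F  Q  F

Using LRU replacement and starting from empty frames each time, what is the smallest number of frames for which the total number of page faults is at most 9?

f=1: 20 faults
f=2: 13 faults
f=3: 10 faults
f=4: 9 faults
f=5: 9 faults
f=6: 6 faults
Smallest f with faults ≤ 9 is 4.

4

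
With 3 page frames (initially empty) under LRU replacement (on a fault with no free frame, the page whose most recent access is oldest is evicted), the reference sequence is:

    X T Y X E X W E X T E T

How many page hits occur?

6

X → miss, frames {X}
T → miss, frames {X,T}
Y → miss, frames {X,T,Y}
X → hit
E → miss, evict T, frames {Y,X,E}
X → hit
W → miss, evict Y, frames {E,X,W}
E → hit
X → hit
T → miss, evict W, frames {E,X,T}
E → hit
T → hit
Hits: 6.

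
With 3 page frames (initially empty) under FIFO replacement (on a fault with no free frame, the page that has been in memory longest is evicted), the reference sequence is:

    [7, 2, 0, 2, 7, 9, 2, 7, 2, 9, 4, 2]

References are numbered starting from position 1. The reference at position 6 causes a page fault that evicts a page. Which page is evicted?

pos 1: 7 -> miss, frames {7}
pos 2: 2 -> miss, frames {7,2}
pos 3: 0 -> miss, frames {7,2,0}
pos 4: 2 -> hit
pos 5: 7 -> hit
pos 6: 9 -> miss, evict 7, frames {2,0,9}
At position 6, page 7 is evicted.

7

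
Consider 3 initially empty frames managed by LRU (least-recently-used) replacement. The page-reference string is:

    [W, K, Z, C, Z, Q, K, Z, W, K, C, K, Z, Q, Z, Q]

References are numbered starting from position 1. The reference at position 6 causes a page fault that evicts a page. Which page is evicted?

K

pos 1: W: miss, frames [W]
pos 2: K: miss, frames [W, K]
pos 3: Z: miss, frames [W, K, Z]
pos 4: C: miss, evict W, frames [K, Z, C]
pos 5: Z: hit
pos 6: Q: miss, evict K, frames [C, Z, Q]
At position 6, page K is evicted.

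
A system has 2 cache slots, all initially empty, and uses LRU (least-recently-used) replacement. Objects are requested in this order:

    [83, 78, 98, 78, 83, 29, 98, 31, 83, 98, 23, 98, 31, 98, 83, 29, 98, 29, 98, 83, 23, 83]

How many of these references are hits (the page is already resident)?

83 -> miss, frames (83)
78 -> miss, frames (83 78)
98 -> miss, evict 83, frames (78 98)
78 -> hit
83 -> miss, evict 98, frames (78 83)
29 -> miss, evict 78, frames (83 29)
98 -> miss, evict 83, frames (29 98)
31 -> miss, evict 29, frames (98 31)
83 -> miss, evict 98, frames (31 83)
98 -> miss, evict 31, frames (83 98)
23 -> miss, evict 83, frames (98 23)
98 -> hit
31 -> miss, evict 23, frames (98 31)
98 -> hit
83 -> miss, evict 31, frames (98 83)
29 -> miss, evict 98, frames (83 29)
98 -> miss, evict 83, frames (29 98)
29 -> hit
98 -> hit
83 -> miss, evict 29, frames (98 83)
23 -> miss, evict 98, frames (83 23)
83 -> hit
Hits: 6.

6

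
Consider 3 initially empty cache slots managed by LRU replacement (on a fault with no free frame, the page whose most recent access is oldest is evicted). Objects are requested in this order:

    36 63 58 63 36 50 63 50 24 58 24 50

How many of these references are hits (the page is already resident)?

36 -> fault, frames [36]
63 -> fault, frames [36, 63]
58 -> fault, frames [36, 63, 58]
63 -> hit
36 -> hit
50 -> fault, evict 58, frames [63, 36, 50]
63 -> hit
50 -> hit
24 -> fault, evict 36, frames [63, 50, 24]
58 -> fault, evict 63, frames [50, 24, 58]
24 -> hit
50 -> hit
Hits: 6.

6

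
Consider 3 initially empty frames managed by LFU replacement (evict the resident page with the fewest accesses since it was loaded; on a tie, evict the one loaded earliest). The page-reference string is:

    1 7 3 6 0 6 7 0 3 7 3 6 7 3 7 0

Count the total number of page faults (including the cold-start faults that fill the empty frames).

1: fault, frames (1)
7: fault, frames (1 7)
3: fault, frames (1 7 3)
6: fault, evict 1, frames (7 3 6)
0: fault, evict 7, frames (3 6 0)
6: hit
7: fault, evict 3, frames (6 0 7)
0: hit
3: fault, evict 7, frames (6 0 3)
7: fault, evict 3, frames (6 0 7)
3: fault, evict 7, frames (6 0 3)
6: hit
7: fault, evict 3, frames (6 0 7)
3: fault, evict 7, frames (6 0 3)
7: fault, evict 3, frames (6 0 7)
0: hit
Page faults: 12.

12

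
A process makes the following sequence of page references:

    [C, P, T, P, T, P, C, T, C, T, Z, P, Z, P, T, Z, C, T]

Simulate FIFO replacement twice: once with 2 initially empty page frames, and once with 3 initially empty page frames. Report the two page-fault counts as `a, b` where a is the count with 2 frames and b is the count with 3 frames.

2 frames: F F F . . . F . . . F F . . F F F F → 10 faults.
3 frames: F F F . . . . . . . F . . . . . F . → 5 faults.
5 < 10: adding a frame reduced faults, as is typical.

10, 5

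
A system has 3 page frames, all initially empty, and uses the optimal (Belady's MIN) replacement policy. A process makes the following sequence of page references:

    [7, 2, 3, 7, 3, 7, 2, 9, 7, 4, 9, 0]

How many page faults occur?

7: miss, frames {7}
2: miss, frames {7,2}
3: miss, frames {7,2,3}
7: hit
3: hit
7: hit
2: hit
9: miss, evict 3, frames {7,2,9}
7: hit
4: miss, evict 2, frames {7,9,4}
9: hit
0: miss, evict 4, frames {7,9,0}
Page faults: 6.

6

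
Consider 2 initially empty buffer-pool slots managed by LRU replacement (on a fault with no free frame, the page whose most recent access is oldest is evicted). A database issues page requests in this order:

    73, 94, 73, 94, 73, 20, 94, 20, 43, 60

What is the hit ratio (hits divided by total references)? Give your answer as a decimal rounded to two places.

73 -> fault, frames [73]
94 -> fault, frames [73, 94]
73 -> hit
94 -> hit
73 -> hit
20 -> fault, evict 94, frames [73, 20]
94 -> fault, evict 73, frames [20, 94]
20 -> hit
43 -> fault, evict 94, frames [20, 43]
60 -> fault, evict 20, frames [43, 60]
Hits: 4 of 10 references → 4/10 = 0.4000.

0.40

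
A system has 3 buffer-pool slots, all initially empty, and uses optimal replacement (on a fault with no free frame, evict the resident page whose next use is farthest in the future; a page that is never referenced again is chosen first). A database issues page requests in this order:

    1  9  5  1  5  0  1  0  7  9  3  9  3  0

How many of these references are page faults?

6

1 → fault, frames [1]
9 → fault, frames [1, 9]
5 → fault, frames [1, 9, 5]
1 → hit
5 → hit
0 → fault, evict 5, frames [1, 9, 0]
1 → hit
0 → hit
7 → fault, evict 1, frames [9, 0, 7]
9 → hit
3 → fault, evict 7, frames [9, 0, 3]
9 → hit
3 → hit
0 → hit
Page faults: 6.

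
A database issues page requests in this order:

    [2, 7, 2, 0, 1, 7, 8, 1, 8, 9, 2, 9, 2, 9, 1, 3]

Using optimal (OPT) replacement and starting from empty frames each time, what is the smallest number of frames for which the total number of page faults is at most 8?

f=1: 16 faults
f=2: 9 faults
f=3: 7 faults
f=4: 7 faults
f=5: 7 faults
f=6: 7 faults
f=7: 7 faults
Smallest f with faults ≤ 8 is 3.

3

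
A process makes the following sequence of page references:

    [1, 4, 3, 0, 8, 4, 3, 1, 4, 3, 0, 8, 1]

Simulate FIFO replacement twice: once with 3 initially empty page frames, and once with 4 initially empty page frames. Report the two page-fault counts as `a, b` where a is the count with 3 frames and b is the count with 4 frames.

3 frames: F F F F F F F F . . F F . → 10 faults.
4 frames: F F F F F . . F F F F F F → 11 faults.
11 > 10: adding a frame increased faults — Belady's anomaly.

10, 11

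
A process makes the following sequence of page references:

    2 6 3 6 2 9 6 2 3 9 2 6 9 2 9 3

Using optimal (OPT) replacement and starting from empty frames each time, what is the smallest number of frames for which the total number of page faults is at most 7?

f=1: 16 faults
f=2: 11 faults
f=3: 7 faults
f=4: 4 faults
Smallest f with faults ≤ 7 is 3.

3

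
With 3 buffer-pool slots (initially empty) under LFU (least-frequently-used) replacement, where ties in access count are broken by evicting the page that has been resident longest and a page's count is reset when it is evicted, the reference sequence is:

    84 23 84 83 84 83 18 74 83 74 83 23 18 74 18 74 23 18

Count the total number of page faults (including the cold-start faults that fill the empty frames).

12

84: fault, frames [84]
23: fault, frames [84, 23]
84: hit
83: fault, frames [84, 23, 83]
84: hit
83: hit
18: fault, evict 23, frames [84, 83, 18]
74: fault, evict 18, frames [84, 83, 74]
83: hit
74: hit
83: hit
23: fault, evict 74, frames [84, 83, 23]
18: fault, evict 23, frames [84, 83, 18]
74: fault, evict 18, frames [84, 83, 74]
18: fault, evict 74, frames [84, 83, 18]
74: fault, evict 18, frames [84, 83, 74]
23: fault, evict 74, frames [84, 83, 23]
18: fault, evict 23, frames [84, 83, 18]
Page faults: 12.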